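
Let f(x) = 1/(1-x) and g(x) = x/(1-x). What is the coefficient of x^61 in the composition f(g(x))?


First simplify the composition: f(g(x)) = 1/(1 - x/(1-x)) = (1-x)/((1-x) - x) = (1-x)/(1-2x).
Now extract the coefficient. Write (1-x)/(1-2x) = 1/(1-2x) - x/(1-2x).
The coefficient of x^n in 1/(1-2x) is 2^n, and in x/(1-2x) is 2^(n-1) (for n >= 1).
So the coefficient of x^61 is 2^61 - 2^60 = 2305843009213693952 - 1152921504606846976 = 1152921504606846976.

1152921504606846976


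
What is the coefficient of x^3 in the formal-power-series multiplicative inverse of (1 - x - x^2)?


Let the inverse be f(x) = sum_{k>=0} a_k x^k. From f(x) * (1 - x - x^2) = 1 and matching coefficients:
 x^0: a_0 = 1.
 x^1: a_1 - a_0 = 0, so a_1 = 1.
 x^k (k >= 2): a_k - a_{k-1} - a_{k-2} = 0, i.e. a_k = a_{k-1} + a_{k-2}.
This is the Fibonacci-type recurrence shifted so that a_0 = a_1 = 1.
Iterating: a_0=1, a_1=1, a_2=2, a_3=3
a_3 = 3.

3


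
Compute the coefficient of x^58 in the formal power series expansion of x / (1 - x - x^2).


Let f(x) = sum_{k>=0} a_k x^k. Multiplying f(x) * (1 - x - x^2) = x and matching coefficients gives a_0 = 0, a_1 = 1, and a_k = a_{k-1} + a_{k-2} for k >= 2. These are the Fibonacci numbers F_k.
Iterating from F_0 = 0, F_1 = 1:
F_0=0, F_1=1, F_2=1, F_3=2, F_4=3, F_5=5, F_6=8, F_7=13, F_8=21, F_9=34, ...
F_58 = 591286729879.

591286729879


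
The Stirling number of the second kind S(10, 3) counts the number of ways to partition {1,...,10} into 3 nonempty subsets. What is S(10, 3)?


Using the explicit formula S(n,k) = (1/k!) sum_{j=0}^{k} (-1)^(k-j) C(k,j) j^n:
S(10, 3) = 9330
Equivalently, S(n,k) is n! times the coefficient of x^n in the EGF (e^x - 1)^k / k!.

9330


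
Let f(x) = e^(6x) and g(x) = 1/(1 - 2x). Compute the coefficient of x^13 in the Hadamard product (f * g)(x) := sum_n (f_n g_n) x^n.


Expanding: f_k = 6^k/k! (from e^(6x)) and g_k = 2^k (from 1/(1 - 2x)). So the Hadamard coefficient (f * g)_k = 6^k 2^k / k! = (12)^k / k!.
For k = 13: 12^13/13! = 106993205379072/6227020800 = 429981696/25025.

429981696/25025


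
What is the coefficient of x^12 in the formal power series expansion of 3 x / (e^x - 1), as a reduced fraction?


The exponential generating function for Bernoulli numbers is
x / (e^x - 1) = sum_{k>=0} B_k x^k / k!.
So the coefficient of x^12 in 3 x / (e^x - 1) is 3 B_12 / 12!.
Computing: B_12 = -691/2730, 12! = 479001600, giving
3 * -691/2730 / 479001600 = -691/435891456000.

-691/435891456000


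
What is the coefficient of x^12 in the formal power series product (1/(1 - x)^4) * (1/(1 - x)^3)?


Combine the factors: (1/(1 - x)^4) * (1/(1 - x)^3) = 1/(1 - x)^7.
Then use 1/(1 - x)^r = sum_{k>=0} C(k + r - 1, r - 1) x^k with r = 7 and k = 12:
C(18, 6) = 18564.

18564


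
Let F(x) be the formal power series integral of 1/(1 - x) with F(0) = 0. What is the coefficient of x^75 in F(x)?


1/(1 - x) = sum_{k>=0} x^k. Integrating termwise and using F(0) = 0 gives
F(x) = sum_{k>=0} x^(k+1) / (k+1) = sum_{m>=1} x^m / m = -ln(1 - x).
So the coefficient of x^75 is 1/75 = 1/75.

1/75


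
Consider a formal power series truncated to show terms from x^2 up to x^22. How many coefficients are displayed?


From x^2 to x^22 inclusive, the count is 22 - 2 + 1 = 21.

21


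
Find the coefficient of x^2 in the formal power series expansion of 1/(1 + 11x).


Write 1/(1 + c x) = 1/(1 - (-c) x) and apply the geometric-series identity
1/(1 - y) = sum_{k>=0} y^k to get 1/(1 + c x) = sum_{k>=0} (-c)^k x^k.
So the coefficient of x^k is (-c)^k = (-1)^k * c^k.
Here c = 11 and k = 2:
(-11)^2 = 1 * 121 = 121

121


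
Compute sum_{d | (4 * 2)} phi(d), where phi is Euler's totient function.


First, 4 * 2 = 8. One classical identity is sum_{d | n} phi(d) = n (each k in [1, n] has a unique gcd with n, and among the k's with gcd(k, n) = n/d there are phi(d) of them). So the sum equals 8. We also verify directly:
Divisors of 8: 1, 2, 4, 8.
phi values: 1, 1, 2, 4.
Sum = 8.

8


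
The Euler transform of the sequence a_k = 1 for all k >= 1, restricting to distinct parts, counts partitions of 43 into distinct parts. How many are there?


Partitions of 43 into distinct parts can be computed via generating function.
Product (1+x)(1+x^2)(1+x^3)...
The coefficient of x^43 = 1610

1610


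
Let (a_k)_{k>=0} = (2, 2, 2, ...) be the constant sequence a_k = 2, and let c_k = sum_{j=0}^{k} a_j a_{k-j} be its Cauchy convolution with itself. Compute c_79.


Since a_j = 2 for all j >= 0, the convolution sum becomes
c_k = sum_{j=0}^{k} 2 * 2 = 4 * (k + 1).
Equivalently, the generating function of (a_k) is 2/(1 - x) and its square is 4/(1 - x)^2 = sum_{k>=0} 4(k + 1) x^k.
For k = 79: 4 * 80 = 320.

320


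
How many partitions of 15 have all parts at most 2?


Using the generating function (1-x)^(-1)(1-x^2)^(-1),
the coefficient of x^15 counts these restricted partitions.
Result = 8

8


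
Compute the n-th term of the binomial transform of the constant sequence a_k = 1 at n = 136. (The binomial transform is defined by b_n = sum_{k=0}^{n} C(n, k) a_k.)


With a_k = 1 for all k, b_n = sum_{k=0}^{n} C(n, k) = 2^n by the binomial theorem.
For n = 136: 2^136 = 87112285931760246646623899502532662132736.

87112285931760246646623899502532662132736


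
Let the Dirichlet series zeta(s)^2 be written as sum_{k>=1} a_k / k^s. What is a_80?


The Dirichlet convolution of the constant function 1 with itself gives (1 * 1)(k) = sum_{d | k} 1 = d(k), the number of positive divisors of k.
Since zeta(s) = sum_{k>=1} 1/k^s, we have zeta(s)^2 = sum_{k>=1} d(k)/k^s, so a_k = d(k).
For k = 80: the divisors are 1, 2, 4, 5, 8, 10, 16, 20, 40, 80.
Count = 10.

10


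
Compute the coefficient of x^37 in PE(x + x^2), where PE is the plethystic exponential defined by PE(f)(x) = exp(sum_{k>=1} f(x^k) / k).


With f(x) = x + x^2, the exponent is sum_{k>=1} (x^k + x^(2k)) / k = -ln(1 - x) - ln(1 - x^2). Exponentiating:
PE(x + x^2) = 1 / ((1 - x)(1 - x^2)).
This is the generating function for partitions of n into parts of size 1 or 2. The number of 2's can be any j in 0..18, and the rest are 1's, so
[x^37] = floor(37/2) + 1 = 19.

19


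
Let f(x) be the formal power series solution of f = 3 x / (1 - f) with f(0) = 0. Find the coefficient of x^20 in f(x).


Apply Lagrange inversion: f = 3 x * phi(f) with phi(t) = 1/(1 - t), so
[x^n] f = 3^n * (1/n) [t^(n-1)] phi(t)^n = 3^n * (1/n) [t^(n-1)] (1 - t)^(-n) = 3^n * (1/n) C(2n - 2, n - 1) = 3^n * C_{n-1}.
For n = 20: C_19 = C(38, 19) / 20 = 35345263800/20 = 1767263190.
With the 3^20 = 3486784401 factor, the coefficient is 3486784401 * 1767263190 = 6162065723353499190.

6162065723353499190


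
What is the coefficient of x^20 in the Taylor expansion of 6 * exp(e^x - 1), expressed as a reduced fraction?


exp(e^x - 1) = sum_{k>=0} Bell_k x^k / k!, where Bell_k is the k-th Bell number.
So the coefficient of x^20 is 6 * Bell_20 / 20!.
Computing: Bell_20 = 51724158235372 and 20! = 2432902008176640000, giving
6 * 51724158235372/2432902008176640000 = 263898766507/2068794224640000.

263898766507/2068794224640000


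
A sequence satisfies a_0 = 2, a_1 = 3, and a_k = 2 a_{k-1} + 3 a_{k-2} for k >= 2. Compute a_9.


The characteristic equation is t^2 - 2 t - 3 = 0, with roots r_1 = 3 and r_2 = -1 (so c_1 = r_1 + r_2, c_2 = -r_1 r_2 as required).
One can use the closed form a_n = A r_1^n + B r_2^n, but direct iteration is more reliable:
a_0 = 2, a_1 = 3, a_2 = 12, a_3 = 33, a_4 = 102, a_5 = 303, a_6 = 912, a_7 = 2733, a_8 = 8202, a_9 = 24603.
So a_9 = 24603.

24603


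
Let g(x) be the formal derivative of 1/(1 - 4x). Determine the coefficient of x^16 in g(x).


Differentiate termwise: d/dx sum_{k>=0} 4^k x^k = sum_{k>=1} k 4^k x^(k-1) = sum_{j>=0} (j+1) 4^(j+1) x^j.
Equivalently, d/dx [1/(1 - 4x)] = 4/(1 - 4x)^2.
For j = 16: 17 * 4^17 = 17 * 17179869184 = 292057776128.

292057776128


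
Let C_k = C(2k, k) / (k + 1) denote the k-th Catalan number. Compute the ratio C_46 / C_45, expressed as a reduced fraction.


Using C_k = (2k)! / (k! (k+1)!), the ratio C_{k+1}/C_k simplifies to
C_{k+1}/C_k = [(2k+2)! / ((k+1)! (k+2)!)] * [k! (k+1)! / (2k)!]
 = (2k+2)(2k+1) / ((k+1)(k+2)) = 2(2k+1) / (k+2).
For k = 45: 2(2*45 + 1) / (45 + 2) = 182/47 = 182/47.

182/47


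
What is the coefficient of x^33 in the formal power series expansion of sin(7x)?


The Maclaurin series is sin(t) = sum_{k>=0} (-1)^k t^(2k+1) / (2k+1)!, so substituting t = 7x, only odd powers of x are nonzero, with coefficient of x^(2k+1) equal to (-1)^k 7^(2k+1) / (2k+1)!.
Write 33 = 2*16 + 1, giving the coefficient (-1)^16 * 7^33 / 33! = 7730993719707444524137094407/8683317618811886495518194401280000000 = 3219905755813179726837607/3616542115290248436284129280000000.

3219905755813179726837607/3616542115290248436284129280000000


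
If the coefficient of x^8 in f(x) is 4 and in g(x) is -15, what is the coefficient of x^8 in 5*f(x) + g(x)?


Scalar multiplication scales coefficients: 5 * 4 = 20.
Then add the g coefficient: 20 + -15
= 5

5


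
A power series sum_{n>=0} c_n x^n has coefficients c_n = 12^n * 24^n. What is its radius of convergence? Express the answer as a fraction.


By the root test (Cauchy-Hadamard), the radius is R = 1 / limsup_n |c_n|^(1/n).
Here |c_n|^(1/n) = (12^n * 24^n)^(1/n) = 12 * 24 = 288 for all n.
So R = 1/288 = 1/288.

1/288


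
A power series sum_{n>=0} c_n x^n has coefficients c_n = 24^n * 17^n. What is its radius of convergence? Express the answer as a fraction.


By the root test (Cauchy-Hadamard), the radius is R = 1 / limsup_n |c_n|^(1/n).
Here |c_n|^(1/n) = (24^n * 17^n)^(1/n) = 24 * 17 = 408 for all n.
So R = 1/408 = 1/408.

1/408


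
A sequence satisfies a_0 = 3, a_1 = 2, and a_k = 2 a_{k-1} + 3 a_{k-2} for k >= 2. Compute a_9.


The characteristic equation is t^2 - 2 t - 3 = 0, with roots r_1 = 3 and r_2 = -1 (so c_1 = r_1 + r_2, c_2 = -r_1 r_2 as required).
One can use the closed form a_n = A r_1^n + B r_2^n, but direct iteration is more reliable:
a_0 = 3, a_1 = 2, a_2 = 13, a_3 = 32, a_4 = 103, a_5 = 302, a_6 = 913, a_7 = 2732, a_8 = 8203, a_9 = 24602.
So a_9 = 24602.

24602


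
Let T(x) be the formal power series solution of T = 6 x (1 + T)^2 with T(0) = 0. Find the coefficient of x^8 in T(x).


Apply the Lagrange inversion formula: if T = 6 x * phi(T) with phi(t) = (1 + t)^2, then [x^n] T = 6^n * (1/n) [t^(n-1)] phi(t)^n = 6^n * (1/n) [t^(n-1)] (1 + t)^(2n) = 6^n * (1/n) C(2n, n-1).
Using the identity C(2n, n-1) = C(2n, n) * n / (n+1), the unscaled factor equals C(2n, n) / (n+1) = C_n, the n-th Catalan number.
For n = 8: C_8 = C(16, 8) / 9 = 12870/9 = 1430.
With the 6^8 = 1679616 factor, the coefficient is 1679616 * 1430 = 2401850880.

2401850880


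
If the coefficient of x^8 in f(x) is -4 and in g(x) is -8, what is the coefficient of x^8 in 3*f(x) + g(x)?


Scalar multiplication scales coefficients: 3 * -4 = -12.
Then add the g coefficient: -12 + -8
= -20

-20


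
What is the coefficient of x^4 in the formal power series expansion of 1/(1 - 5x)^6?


The general identity 1/(1 - c x)^r = sum_{k>=0} c^k C(k + r - 1, r - 1) x^k follows by substituting y = c x into 1/(1 - y)^r = sum_{k>=0} C(k + r - 1, r - 1) y^k.
For c = 5, r = 6, k = 4:
5^4 * C(9, 5) = 625 * 126 = 78750.

78750


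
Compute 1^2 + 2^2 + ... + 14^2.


This power sum has a closed form given by Faulhaber's formula
sum_{k=1}^{m} k^p = (1 / (p + 1)) * sum_{j=0}^{p} C(p + 1, j) B_j m^(p + 1 - j),
but for small m direct computation is fastest:
1 + 4 + 9 + 16 + 25 + 36 + 49 + 64 + 81 + 100 + 121 + 144 + 169 + 196 = 1015.

1015


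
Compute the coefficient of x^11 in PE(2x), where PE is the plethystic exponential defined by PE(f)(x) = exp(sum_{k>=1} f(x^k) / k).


With f(x) = 2x, the exponent is sum_{k>=1} 2 x^k / k = 2 * (-ln(1 - x)). Exponentiating:
PE(2x) = exp(-2 ln(1 - x)) = 1/(1 - x)^2.
By the negative binomial expansion, [x^n] 1/(1 - x)^2 = C(n + 1, 1).
For n = 11: C(12, 1) = 12.

12


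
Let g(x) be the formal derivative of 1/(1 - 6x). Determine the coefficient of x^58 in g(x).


Differentiate termwise: d/dx sum_{k>=0} 6^k x^k = sum_{k>=1} k 6^k x^(k-1) = sum_{j>=0} (j+1) 6^(j+1) x^j.
Equivalently, d/dx [1/(1 - 6x)] = 6/(1 - 6x)^2.
For j = 58: 59 * 6^59 = 59 * 8145612996781542914887125378962433977610141696 = 480591166810111031978340397358783604678998360064.

480591166810111031978340397358783604678998360064


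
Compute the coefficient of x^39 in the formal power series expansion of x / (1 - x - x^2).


Let f(x) = sum_{k>=0} a_k x^k. Multiplying f(x) * (1 - x - x^2) = x and matching coefficients gives a_0 = 0, a_1 = 1, and a_k = a_{k-1} + a_{k-2} for k >= 2. These are the Fibonacci numbers F_k.
Iterating from F_0 = 0, F_1 = 1:
F_0=0, F_1=1, F_2=1, F_3=2, F_4=3, F_5=5, F_6=8, F_7=13, F_8=21, F_9=34, ...
F_39 = 63245986.

63245986


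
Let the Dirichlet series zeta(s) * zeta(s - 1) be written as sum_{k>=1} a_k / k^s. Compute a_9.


Convolution gives a_k = sum_{d | k} d * 1 = sum_{d | k} d = sigma(k), the sum of positive divisors of k.
For k = 9, the divisors are 1, 3, 9, so
sigma(9) = 1 + 3 + 9 = 13.

13


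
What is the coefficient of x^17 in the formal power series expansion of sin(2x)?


The Maclaurin series is sin(t) = sum_{k>=0} (-1)^k t^(2k+1) / (2k+1)!, so substituting t = 2x, only odd powers of x are nonzero, with coefficient of x^(2k+1) equal to (-1)^k 2^(2k+1) / (2k+1)!.
Write 17 = 2*8 + 1, giving the coefficient (-1)^8 * 2^17 / 17! = 131072/355687428096000 = 4/10854718875.

4/10854718875


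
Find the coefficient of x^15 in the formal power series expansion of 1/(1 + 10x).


Write 1/(1 + c x) = 1/(1 - (-c) x) and apply the geometric-series identity
1/(1 - y) = sum_{k>=0} y^k to get 1/(1 + c x) = sum_{k>=0} (-c)^k x^k.
So the coefficient of x^k is (-c)^k = (-1)^k * c^k.
Here c = 10 and k = 15:
(-10)^15 = -1 * 1000000000000000 = -1000000000000000

-1000000000000000


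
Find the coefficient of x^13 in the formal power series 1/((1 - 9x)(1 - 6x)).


By partial fractions or Cauchy convolution:
The coefficient equals sum_{k=0}^{13} 9^k * 6^(13-k).
= 7599476096955

7599476096955


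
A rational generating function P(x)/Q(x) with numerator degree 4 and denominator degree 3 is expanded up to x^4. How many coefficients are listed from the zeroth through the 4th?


Expanding up to x^4 gives the coefficients for x^0, x^1, ..., x^4.
That is 4 + 1 = 5 coefficients in total.

5


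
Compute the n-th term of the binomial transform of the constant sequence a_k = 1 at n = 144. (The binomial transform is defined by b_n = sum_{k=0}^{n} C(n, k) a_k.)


With a_k = 1 for all k, b_n = sum_{k=0}^{n} C(n, k) = 2^n by the binomial theorem.
For n = 144: 2^144 = 22300745198530623141535718272648361505980416.

22300745198530623141535718272648361505980416


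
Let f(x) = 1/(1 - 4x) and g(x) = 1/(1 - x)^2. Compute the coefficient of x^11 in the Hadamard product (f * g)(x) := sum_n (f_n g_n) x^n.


f has coefficients f_k = 4^k. For g = 1/(1 - x)^2 the coefficient is g_k = C(k + 1, 1) = k + 1. The Hadamard coefficient is (f * g)_k = 4^k * (k + 1).
For k = 11: 4^11 * 12 = 4194304 * 12 = 50331648.

50331648


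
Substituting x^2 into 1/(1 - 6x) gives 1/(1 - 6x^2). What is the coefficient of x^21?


Since 1/(1 - 6x^2) only has even powers of x,
the coefficient of x^21 (odd) is 0.

0


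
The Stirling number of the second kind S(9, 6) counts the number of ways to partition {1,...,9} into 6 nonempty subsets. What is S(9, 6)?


Using the explicit formula S(n,k) = (1/k!) sum_{j=0}^{k} (-1)^(k-j) C(k,j) j^n:
S(9, 6) = 2646
Equivalently, S(n,k) is n! times the coefficient of x^n in the EGF (e^x - 1)^k / k!.

2646


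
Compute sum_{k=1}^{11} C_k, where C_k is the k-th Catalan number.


C_1 through C_11: 1, 2, 5, 14, 42, 132, 429, 1430, 4862, 16796, 58786
Sum = 1 + 2 + 5 + 14 + 42 + 132 + 429 + 1430 + 4862 + 16796 + 58786
= 82499

82499


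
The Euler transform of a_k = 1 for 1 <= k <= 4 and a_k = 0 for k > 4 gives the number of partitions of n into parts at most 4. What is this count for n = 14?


Partitions of 14 into parts at most 4:
Using generating function (1-x)^(-1)(1-x^2)^(-1)...(1-x^4)^(-1),
the coefficient of x^14 = 47

47


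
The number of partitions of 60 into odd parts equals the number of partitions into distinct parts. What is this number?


Computing partitions of 60 into odd parts (1, 3, 5, ...):
Using the generating function prod_{k>=0} 1/(1-x^(2k+1)),
the count is 10880

10880


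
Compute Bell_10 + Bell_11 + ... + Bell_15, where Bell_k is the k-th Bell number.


Recall Bell_k counts set partitions of a k-set (with Bell_0 = 1 by convention).
Bell_10 through Bell_15: 115975, 678570, 4213597, 27644437, 190899322, 1382958545
Sum = 115975 + 678570 + 4213597 + 27644437 + 190899322 + 1382958545 = 1606510446.

1606510446


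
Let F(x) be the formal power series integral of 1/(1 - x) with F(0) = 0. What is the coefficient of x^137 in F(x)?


1/(1 - x) = sum_{k>=0} x^k. Integrating termwise and using F(0) = 0 gives
F(x) = sum_{k>=0} x^(k+1) / (k+1) = sum_{m>=1} x^m / m = -ln(1 - x).
So the coefficient of x^137 is 1/137 = 1/137.

1/137


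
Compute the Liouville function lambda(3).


The Liouville function is lambda(k) = (-1)^Omega(k), where Omega(k) counts the prime factors of k with multiplicity.
Factoring: 3 = 3, so Omega(3) = 1.
lambda(3) = (-1)^1 = -1.

-1


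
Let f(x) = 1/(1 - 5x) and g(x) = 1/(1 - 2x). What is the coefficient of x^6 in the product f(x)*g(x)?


The coefficient of x^n in f*g is the Cauchy product: sum_{k=0}^{n} a^k * b^(n-k).
With a=5, b=2, n=6:
sum_{k=0}^{6} 5^k * 2^(6-k)
= 25999

25999


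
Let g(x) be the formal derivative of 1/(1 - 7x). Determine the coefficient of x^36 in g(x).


Differentiate termwise: d/dx sum_{k>=0} 7^k x^k = sum_{k>=1} k 7^k x^(k-1) = sum_{j>=0} (j+1) 7^(j+1) x^j.
Equivalently, d/dx [1/(1 - 7x)] = 7/(1 - 7x)^2.
For j = 36: 37 * 7^37 = 37 * 18562115921017574302453163671207 = 686798289077650249190767055834659.

686798289077650249190767055834659


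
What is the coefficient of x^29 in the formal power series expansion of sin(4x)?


The Maclaurin series is sin(t) = sum_{k>=0} (-1)^k t^(2k+1) / (2k+1)!, so substituting t = 4x, only odd powers of x are nonzero, with coefficient of x^(2k+1) equal to (-1)^k 4^(2k+1) / (2k+1)!.
Write 29 = 2*14 + 1, giving the coefficient (-1)^14 * 4^29 / 29! = 288230376151711744/8841761993739701954543616000000 = 8589934592/263505041412702261046875.

8589934592/263505041412702261046875


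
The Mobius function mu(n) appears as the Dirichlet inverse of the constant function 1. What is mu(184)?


184 has a squared prime factor, so mu(184) = 0.
Factorization reveals a repeated prime.

0


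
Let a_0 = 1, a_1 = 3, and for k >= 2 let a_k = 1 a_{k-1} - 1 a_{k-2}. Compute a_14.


Iterating the recurrence forward:
a_0 = 1
a_1 = 3
a_2 = 1*3 - 1*1 = 2
a_3 = 1*2 - 1*3 = -1
a_4 = 1*-1 - 1*2 = -3
a_5 = 1*-3 - 1*-1 = -2
a_6 = 1*-2 - 1*-3 = 1
a_7 = 1*1 - 1*-2 = 3
a_8 = 1*3 - 1*1 = 2
a_9 = 1*2 - 1*3 = -1
a_10 = 1*-1 - 1*2 = -3
a_11 = 1*-3 - 1*-1 = -2
a_12 = 1*-2 - 1*-3 = 1
a_13 = 1*1 - 1*-2 = 3
a_14 = 1*3 - 1*1 = 2
So a_14 = 2.

2


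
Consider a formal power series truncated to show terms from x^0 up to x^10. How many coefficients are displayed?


From x^0 to x^10 inclusive, the count is 10 - 0 + 1 = 11.

11


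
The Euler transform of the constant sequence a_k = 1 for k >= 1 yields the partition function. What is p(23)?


The Euler transform converts the sequence a_k = 1 into the number of integer partitions.
Using the recurrence or dynamic programming:
p(23) = 1255

1255


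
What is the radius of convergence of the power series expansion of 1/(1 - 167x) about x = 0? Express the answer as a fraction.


Expanding 1/(1 - 167x) = sum_{k>=0} 167^k x^k, the series converges when |167x| < 1, i.e., |x| < 1/167.
So the radius of convergence is 1/167 = 1/167.

1/167


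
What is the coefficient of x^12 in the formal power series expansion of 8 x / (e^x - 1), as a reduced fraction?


The exponential generating function for Bernoulli numbers is
x / (e^x - 1) = sum_{k>=0} B_k x^k / k!.
So the coefficient of x^12 in 8 x / (e^x - 1) is 8 B_12 / 12!.
Computing: B_12 = -691/2730, 12! = 479001600, giving
8 * -691/2730 / 479001600 = -691/163459296000.

-691/163459296000


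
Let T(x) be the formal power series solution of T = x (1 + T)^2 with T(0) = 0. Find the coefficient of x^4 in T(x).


Apply the Lagrange inversion formula: if T = x * phi(T) with phi(t) = (1 + t)^2, then [x^n] T = (1/n) [t^(n-1)] phi(t)^n = (1/n) [t^(n-1)] (1 + t)^(2n) = (1/n) C(2n, n-1).
Using the identity C(2n, n-1) = C(2n, n) * n / (n+1), the unscaled factor equals C(2n, n) / (n+1) = C_n, the n-th Catalan number.
For n = 4: C_4 = C(8, 4) / 5 = 70/5 = 14 = 14.

14


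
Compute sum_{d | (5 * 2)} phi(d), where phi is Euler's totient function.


First, 5 * 2 = 10. One classical identity is sum_{d | n} phi(d) = n (each k in [1, n] has a unique gcd with n, and among the k's with gcd(k, n) = n/d there are phi(d) of them). So the sum equals 10. We also verify directly:
Divisors of 10: 1, 2, 5, 10.
phi values: 1, 1, 4, 4.
Sum = 10.

10


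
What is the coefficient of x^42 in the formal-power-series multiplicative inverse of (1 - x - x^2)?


Let the inverse be f(x) = sum_{k>=0} a_k x^k. From f(x) * (1 - x - x^2) = 1 and matching coefficients:
 x^0: a_0 = 1.
 x^1: a_1 - a_0 = 0, so a_1 = 1.
 x^k (k >= 2): a_k - a_{k-1} - a_{k-2} = 0, i.e. a_k = a_{k-1} + a_{k-2}.
This is the Fibonacci-type recurrence shifted so that a_0 = a_1 = 1.
Iterating: a_0=1, a_1=1, a_2=2, a_3=3, a_4=5, a_5=8, a_6=13, a_7=21, a_8=34, a_9=55, ...
a_42 = 433494437.

433494437


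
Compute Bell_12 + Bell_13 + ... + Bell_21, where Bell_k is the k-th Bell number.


Recall Bell_k counts set partitions of a k-set (with Bell_0 = 1 by convention).
Bell_12 through Bell_21: 4213597, 27644437, 190899322, 1382958545, 10480142147, 82864869804, 682076806159, 5832742205057, 51724158235372, 474869816156751
Sum = 4213597 + 27644437 + 190899322 + 1382958545 + 10480142147 + 82864869804 + 682076806159 + 5832742205057 + 51724158235372 + 474869816156751 = 533203744131191.

533203744131191


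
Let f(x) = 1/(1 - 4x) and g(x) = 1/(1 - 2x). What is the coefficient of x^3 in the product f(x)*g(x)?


The coefficient of x^n in f*g is the Cauchy product: sum_{k=0}^{n} a^k * b^(n-k).
With a=4, b=2, n=3:
sum_{k=0}^{3} 4^k * 2^(3-k)
= 120

120


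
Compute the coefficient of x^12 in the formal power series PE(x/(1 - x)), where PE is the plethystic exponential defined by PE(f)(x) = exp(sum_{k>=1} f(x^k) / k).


For f(x) = x/(1 - x) we have
sum_{k>=1} f(x^k) / k = sum_{k>=1} (1/k) * x^k / (1 - x^k) = sum_{k, m >= 1} x^(k m) / k,
which after exponentiating simplifies to
PE(x/(1 - x)) = prod_{k>=1} 1 / (1 - x^k).
This is the generating function for the partition function p(n), so the coefficient of x^12 is p(12).
Computing p(12) by dynamic programming over parts 1, 2, ..., 12: p(12) = 77.

77


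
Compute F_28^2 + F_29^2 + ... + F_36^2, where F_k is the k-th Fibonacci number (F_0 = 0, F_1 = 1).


There is a standard identity sum_{k=0}^{N} F_k^2 = F_N * F_{N+1} (proved inductively from the telescoping relation F_k^2 = F_k F_{k+1} - F_{k-1} F_k). Then
sum_{k=28}^{36} F_k^2 = F_36 F_37 - F_27 F_28.
Computing: F_36 = 14930352, F_37 = 24157817, F_27 = 196418, F_28 = 317811.
Sum = 14930352 * 24157817 - 196418 * 317811 = 360622287560586.

360622287560586


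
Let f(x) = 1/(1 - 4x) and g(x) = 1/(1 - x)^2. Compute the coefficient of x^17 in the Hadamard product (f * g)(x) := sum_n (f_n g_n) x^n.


f has coefficients f_k = 4^k. For g = 1/(1 - x)^2 the coefficient is g_k = C(k + 1, 1) = k + 1. The Hadamard coefficient is (f * g)_k = 4^k * (k + 1).
For k = 17: 4^17 * 18 = 17179869184 * 18 = 309237645312.

309237645312


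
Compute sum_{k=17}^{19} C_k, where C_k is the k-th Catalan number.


C_17 through C_19: 129644790, 477638700, 1767263190
Sum = 129644790 + 477638700 + 1767263190
= 2374546680

2374546680


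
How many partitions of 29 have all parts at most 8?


Using the generating function (1-x)^(-1)(1-x^2)^(-1)...(1-x^8)^(-1),
the coefficient of x^29 counts these restricted partitions.
Result = 2104

2104


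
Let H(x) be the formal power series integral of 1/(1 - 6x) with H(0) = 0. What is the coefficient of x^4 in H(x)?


1/(1 - 6x) = sum_{k>=0} 6^k x^k. Integrating termwise with H(0) = 0:
H(x) = sum_{k>=0} 6^k x^(k+1) / (k+1) = sum_{m>=1} 6^(m-1) x^m / m.
For m = 4: 6^3/4 = 216/4 = 54.

54


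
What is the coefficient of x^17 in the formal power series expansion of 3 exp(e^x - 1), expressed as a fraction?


exp(e^x - 1) is the exponential generating function for the Bell numbers Bell_k: exp(e^x - 1) = sum_{k>=0} Bell_k x^k / k!.
So the coefficient of x^17 in 3 exp(e^x - 1) is 3 Bell_17 / 17!.
Computing: Bell_17 = 82864869804 and 17! = 355687428096000, giving
3 * 82864869804/355687428096000 = 255755771/365933568000.

255755771/365933568000


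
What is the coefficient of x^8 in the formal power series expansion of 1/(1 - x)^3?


The negative binomial / multiset identity is
1/(1 - x)^r = sum_{k>=0} C(k + r - 1, r - 1) x^k.
Here r = 3 and k = 8, so the coefficient is
C(8 + 2, 2) = C(10, 2)
= 45

45


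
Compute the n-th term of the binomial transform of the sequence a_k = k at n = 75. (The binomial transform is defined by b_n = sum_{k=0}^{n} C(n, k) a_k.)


With a_k = k, b_n = sum_{k=0}^{n} C(n, k) k. Using k * C(n, k) = n * C(n-1, k-1) gives b_n = n * sum_{k>=1} C(n-1, k-1) = n * 2^(n-1).
For n = 75: 75 * 2^74 = 75 * 18889465931478580854784 = 1416709944860893564108800.

1416709944860893564108800


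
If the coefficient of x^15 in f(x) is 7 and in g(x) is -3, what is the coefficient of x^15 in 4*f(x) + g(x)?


Scalar multiplication scales coefficients: 4 * 7 = 28.
Then add the g coefficient: 28 + -3
= 25

25


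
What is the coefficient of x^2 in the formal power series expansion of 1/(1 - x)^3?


The expansion 1/(1 - x)^r = sum_{k>=0} C(k + r - 1, r - 1) x^k follows from the multiset / negative-binomial theorem (or from repeated differentiation of the geometric series).
For r = 3 and k = 2:
C(4, 2) = 24 / (2 * 2) = 6.

6


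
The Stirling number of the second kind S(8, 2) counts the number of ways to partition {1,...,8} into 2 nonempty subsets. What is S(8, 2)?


Using the explicit formula S(n,k) = (1/k!) sum_{j=0}^{k} (-1)^(k-j) C(k,j) j^n:
S(8, 2) = 127
Equivalently, S(n,k) is n! times the coefficient of x^n in the EGF (e^x - 1)^k / k!.

127


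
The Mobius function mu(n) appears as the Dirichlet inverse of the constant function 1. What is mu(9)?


9 has a squared prime factor, so mu(9) = 0.
Factorization reveals a repeated prime.

0


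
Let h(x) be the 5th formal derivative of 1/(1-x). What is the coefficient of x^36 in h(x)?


Differentiating 5 times: d^5/dx^5 [1/(1-x)] = 5!/(1-x)^6.
The expansion 1/(1-x)^6 = sum_{k>=0} C(k+5, 5) x^k, so the coefficient of x^n in 5!/(1-x)^6 is 5! * C(n+5, 5).
For n = 36: 120 * C(41, 5) = 120 * 749398 = 89927760

89927760


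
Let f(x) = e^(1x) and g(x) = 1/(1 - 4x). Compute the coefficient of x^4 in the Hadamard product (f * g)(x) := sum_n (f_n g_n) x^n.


Expanding: f_k = 1^k/k! (from e^(1x)) and g_k = 4^k (from 1/(1 - 4x)). So the Hadamard coefficient (f * g)_k = 1^k 4^k / k! = (4)^k / k!.
For k = 4: 4^4/4! = 256/24 = 32/3.

32/3


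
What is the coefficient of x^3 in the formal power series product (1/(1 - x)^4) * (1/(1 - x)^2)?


Combine the factors: (1/(1 - x)^4) * (1/(1 - x)^2) = 1/(1 - x)^6.
Then use 1/(1 - x)^r = sum_{k>=0} C(k + r - 1, r - 1) x^k with r = 6 and k = 3:
C(8, 5) = 56.

56


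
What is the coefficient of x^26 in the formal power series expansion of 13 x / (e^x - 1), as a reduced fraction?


The exponential generating function for Bernoulli numbers is
x / (e^x - 1) = sum_{k>=0} B_k x^k / k!.
So the coefficient of x^26 in 13 x / (e^x - 1) is 13 B_26 / 26!.
Computing: B_26 = 8553103/6, 26! = 403291461126605635584000000, giving
13 * 8553103/6 / 403291461126605635584000000 = 657931/14318040039997833216000000.

657931/14318040039997833216000000


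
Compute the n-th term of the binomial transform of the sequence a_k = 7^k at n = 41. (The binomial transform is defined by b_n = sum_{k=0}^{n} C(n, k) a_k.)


With a_k = 7^k, b_n = sum_{k=0}^{n} C(n, k) 7^k = (1 + 7)^n by the binomial theorem.
For n = 41: (1 + 7)^41 = 8^41 = 10633823966279326983230456482242756608.

10633823966279326983230456482242756608


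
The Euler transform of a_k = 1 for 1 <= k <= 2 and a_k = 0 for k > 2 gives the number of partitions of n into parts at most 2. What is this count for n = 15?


Partitions of 15 into parts at most 2:
Using generating function (1-x)^(-1)(1-x^2)^(-1),
the coefficient of x^15 = 8

8


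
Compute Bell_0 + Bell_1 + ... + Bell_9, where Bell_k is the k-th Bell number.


Recall Bell_k counts set partitions of a k-set (with Bell_0 = 1 by convention).
Bell_0 through Bell_9: 1, 1, 2, 5, 15, 52, 203, 877, 4140, 21147
Sum = 1 + 1 + 2 + 5 + 15 + 52 + 203 + 877 + 4140 + 21147 = 26443.

26443


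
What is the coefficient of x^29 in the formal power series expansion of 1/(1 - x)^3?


The negative binomial / multiset identity is
1/(1 - x)^r = sum_{k>=0} C(k + r - 1, r - 1) x^k.
Here r = 3 and k = 29, so the coefficient is
C(29 + 2, 2) = C(31, 2)
= 465

465


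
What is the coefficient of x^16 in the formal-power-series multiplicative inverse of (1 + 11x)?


The inverse is 1/(1 + 11x). Apply the geometric identity 1/(1 - y) = sum_{k>=0} y^k with y = -11x:
1/(1 + 11x) = sum_{k>=0} (-11)^k x^k.
So the coefficient of x^16 is (-11)^16 = 45949729863572161.

45949729863572161


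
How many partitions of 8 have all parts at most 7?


Using the generating function (1-x)^(-1)(1-x^2)^(-1)...(1-x^7)^(-1),
the coefficient of x^8 counts these restricted partitions.
Result = 21

21


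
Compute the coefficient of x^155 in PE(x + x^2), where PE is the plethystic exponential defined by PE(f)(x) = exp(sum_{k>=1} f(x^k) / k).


With f(x) = x + x^2, the exponent is sum_{k>=1} (x^k + x^(2k)) / k = -ln(1 - x) - ln(1 - x^2). Exponentiating:
PE(x + x^2) = 1 / ((1 - x)(1 - x^2)).
This is the generating function for partitions of n into parts of size 1 or 2. The number of 2's can be any j in 0..77, and the rest are 1's, so
[x^155] = floor(155/2) + 1 = 78.

78


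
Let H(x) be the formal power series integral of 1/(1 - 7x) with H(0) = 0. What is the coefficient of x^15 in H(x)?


1/(1 - 7x) = sum_{k>=0} 7^k x^k. Integrating termwise with H(0) = 0:
H(x) = sum_{k>=0} 7^k x^(k+1) / (k+1) = sum_{m>=1} 7^(m-1) x^m / m.
For m = 15: 7^14/15 = 678223072849/15 = 678223072849/15.

678223072849/15


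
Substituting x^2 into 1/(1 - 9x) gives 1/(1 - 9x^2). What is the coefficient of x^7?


Since 1/(1 - 9x^2) only has even powers of x,
the coefficient of x^7 (odd) is 0.

0


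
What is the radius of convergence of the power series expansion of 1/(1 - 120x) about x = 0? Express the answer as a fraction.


Expanding 1/(1 - 120x) = sum_{k>=0} 120^k x^k, the series converges when |120x| < 1, i.e., |x| < 1/120.
So the radius of convergence is 1/120 = 1/120.

1/120


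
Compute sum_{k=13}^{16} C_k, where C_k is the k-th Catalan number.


C_13 through C_16: 742900, 2674440, 9694845, 35357670
Sum = 742900 + 2674440 + 9694845 + 35357670
= 48469855

48469855


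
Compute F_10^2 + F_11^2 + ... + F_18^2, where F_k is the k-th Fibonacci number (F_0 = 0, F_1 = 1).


There is a standard identity sum_{k=0}^{N} F_k^2 = F_N * F_{N+1} (proved inductively from the telescoping relation F_k^2 = F_k F_{k+1} - F_{k-1} F_k). Then
sum_{k=10}^{18} F_k^2 = F_18 F_19 - F_9 F_10.
Computing: F_18 = 2584, F_19 = 4181, F_9 = 34, F_10 = 55.
Sum = 2584 * 4181 - 34 * 55 = 10801834.

10801834


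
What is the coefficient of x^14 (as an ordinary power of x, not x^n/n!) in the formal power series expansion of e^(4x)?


The exponential series is e^y = sum_{k>=0} y^k / k!. Substituting y = 4x gives
e^(4x) = sum_{k>=0} 4^k x^k / k!.
So the coefficient of x^n is a^n/n! with a = 4, n = 14:
4^14 / 14! = 268435456/87178291200 = 131072/42567525

131072/42567525


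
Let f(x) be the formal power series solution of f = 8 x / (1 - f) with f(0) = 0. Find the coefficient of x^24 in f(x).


Apply Lagrange inversion: f = 8 x * phi(f) with phi(t) = 1/(1 - t), so
[x^n] f = 8^n * (1/n) [t^(n-1)] phi(t)^n = 8^n * (1/n) [t^(n-1)] (1 - t)^(-n) = 8^n * (1/n) C(2n - 2, n - 1) = 8^n * C_{n-1}.
For n = 24: C_23 = C(46, 23) / 24 = 8233430727600/24 = 343059613650.
With the 8^24 = 4722366482869645213696 factor, the coefficient is 4722366482869645213696 * 343059613650 = 1620053221126969830323121448550400.

1620053221126969830323121448550400


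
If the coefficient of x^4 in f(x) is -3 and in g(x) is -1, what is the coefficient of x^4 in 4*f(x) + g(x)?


Scalar multiplication scales coefficients: 4 * -3 = -12.
Then add the g coefficient: -12 + -1
= -13

-13


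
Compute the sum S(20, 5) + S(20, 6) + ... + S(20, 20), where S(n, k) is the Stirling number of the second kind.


By definition, S(n, k) counts partitions of an n-set into exactly k nonempty blocks.
Computing row n = 20 for k = 5..20:
S(20, k): 749206090500, 4306078895384, 11143554045652, 15170932662679, 12011282644725, 5917584964655, 1900842429486, 411016633391, 61068660380, 6302524580, 452329200, 22350954, 741285, 15675, 190, 1
Sum = 51678344988737.

51678344988737


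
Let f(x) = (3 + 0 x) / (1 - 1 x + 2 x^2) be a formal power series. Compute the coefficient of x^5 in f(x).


Write f(x) = sum_{k>=0} a_k x^k. Multiplying both sides by 1 - 1 x + 2 x^2 gives
(1 - 1 x + 2 x^2) sum_{k>=0} a_k x^k = 3 + 0 x.
Matching coefficients:
 x^0: a_0 = 3
 x^1: a_1 - 1 a_0 = 0  =>  a_1 = 1*3 + 0 = 3
 x^k (k >= 2): a_k = 1 a_{k-1} - 2 a_{k-2}.
Iterating: a_2 = -3, a_3 = -9, a_4 = -3, a_5 = 15.
So the coefficient of x^5 is 15.

15


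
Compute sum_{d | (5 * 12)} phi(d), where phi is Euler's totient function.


First, 5 * 12 = 60. One classical identity is sum_{d | n} phi(d) = n (each k in [1, n] has a unique gcd with n, and among the k's with gcd(k, n) = n/d there are phi(d) of them). So the sum equals 60. We also verify directly:
Divisors of 60: 1, 2, 3, 4, 5, 6, 10, 12, 15, 20, 30, 60.
phi values: 1, 1, 2, 2, 4, 2, 4, 4, 8, 8, 8, 16.
Sum = 60.

60


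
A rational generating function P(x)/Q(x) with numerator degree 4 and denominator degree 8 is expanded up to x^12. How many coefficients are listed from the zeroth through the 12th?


Expanding up to x^12 gives the coefficients for x^0, x^1, ..., x^12.
That is 12 + 1 = 13 coefficients in total.

13


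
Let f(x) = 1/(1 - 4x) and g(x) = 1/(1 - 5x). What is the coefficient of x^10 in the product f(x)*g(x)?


The coefficient of x^n in f*g is the Cauchy product: sum_{k=0}^{n} a^k * b^(n-k).
With a=4, b=5, n=10:
sum_{k=0}^{10} 4^k * 5^(10-k)
= 44633821

44633821


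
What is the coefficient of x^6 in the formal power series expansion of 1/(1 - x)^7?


The expansion 1/(1 - x)^r = sum_{k>=0} C(k + r - 1, r - 1) x^k follows from the multiset / negative-binomial theorem (or from repeated differentiation of the geometric series).
For r = 7 and k = 6:
C(12, 6) = 479001600 / (720 * 720) = 924.

924


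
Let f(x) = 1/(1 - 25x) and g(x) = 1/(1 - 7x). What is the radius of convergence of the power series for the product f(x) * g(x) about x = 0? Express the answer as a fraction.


The radius of 1/(1 - 25x) is 1/25 (nearest singularity at x = 1/25), and the radius of 1/(1 - 7x) is 1/7.
The product f(x)*g(x) = 1/((1 - 25x)(1 - 7x)) has singularities at both 1/25 and 1/7, so its radius of convergence is the distance to the nearest one:
min(1/25, 1/7) = 1/25.

1/25


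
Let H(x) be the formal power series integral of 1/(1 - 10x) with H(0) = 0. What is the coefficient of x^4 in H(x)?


1/(1 - 10x) = sum_{k>=0} 10^k x^k. Integrating termwise with H(0) = 0:
H(x) = sum_{k>=0} 10^k x^(k+1) / (k+1) = sum_{m>=1} 10^(m-1) x^m / m.
For m = 4: 10^3/4 = 1000/4 = 250.

250


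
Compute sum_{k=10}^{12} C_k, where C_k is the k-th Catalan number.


C_10 through C_12: 16796, 58786, 208012
Sum = 16796 + 58786 + 208012
= 283594

283594


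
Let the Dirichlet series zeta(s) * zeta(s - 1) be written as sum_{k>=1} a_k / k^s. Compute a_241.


Convolution gives a_k = sum_{d | k} d * 1 = sum_{d | k} d = sigma(k), the sum of positive divisors of k.
For k = 241, the divisors are 1, 241, so
sigma(241) = 1 + 241 = 242.

242


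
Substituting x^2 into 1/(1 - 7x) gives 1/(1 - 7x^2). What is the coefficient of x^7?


Since 1/(1 - 7x^2) only has even powers of x,
the coefficient of x^7 (odd) is 0.

0


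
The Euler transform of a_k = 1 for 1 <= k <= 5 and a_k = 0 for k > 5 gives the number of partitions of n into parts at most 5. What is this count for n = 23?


Partitions of 23 into parts at most 5:
Using generating function (1-x)^(-1)(1-x^2)^(-1)...(1-x^5)^(-1),
the coefficient of x^23 = 291

291


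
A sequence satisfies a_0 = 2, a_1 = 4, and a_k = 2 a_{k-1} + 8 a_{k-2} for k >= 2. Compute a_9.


The characteristic equation is t^2 - 2 t - 8 = 0, with roots r_1 = 4 and r_2 = -2 (so c_1 = r_1 + r_2, c_2 = -r_1 r_2 as required).
One can use the closed form a_n = A r_1^n + B r_2^n, but direct iteration is more reliable:
a_0 = 2, a_1 = 4, a_2 = 24, a_3 = 80, a_4 = 352, a_5 = 1344, a_6 = 5504, a_7 = 21760, a_8 = 87552, a_9 = 349184.
So a_9 = 349184.

349184


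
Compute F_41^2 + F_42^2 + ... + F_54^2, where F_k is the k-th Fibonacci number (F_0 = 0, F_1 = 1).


There is a standard identity sum_{k=0}^{N} F_k^2 = F_N * F_{N+1} (proved inductively from the telescoping relation F_k^2 = F_k F_{k+1} - F_{k-1} F_k). Then
sum_{k=41}^{54} F_k^2 = F_54 F_55 - F_40 F_41.
Computing: F_54 = 86267571272, F_55 = 139583862445, F_40 = 102334155, F_41 = 165580141.
Sum = 86267571272 * 139583862445 - 102334155 * 165580141 = 12041543857391267664185.

12041543857391267664185


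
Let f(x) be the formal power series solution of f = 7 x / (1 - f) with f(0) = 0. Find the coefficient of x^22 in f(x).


Apply Lagrange inversion: f = 7 x * phi(f) with phi(t) = 1/(1 - t), so
[x^n] f = 7^n * (1/n) [t^(n-1)] phi(t)^n = 7^n * (1/n) [t^(n-1)] (1 - t)^(-n) = 7^n * (1/n) C(2n - 2, n - 1) = 7^n * C_{n-1}.
For n = 22: C_21 = C(42, 21) / 22 = 538257874440/22 = 24466267020.
With the 7^22 = 3909821048582988049 factor, the coefficient is 3909821048582988049 * 24466267020 = 95658725775047778236302843980.

95658725775047778236302843980


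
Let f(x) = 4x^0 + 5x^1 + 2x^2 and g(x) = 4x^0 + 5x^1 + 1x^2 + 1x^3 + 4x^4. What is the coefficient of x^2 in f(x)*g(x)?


Cauchy product at x^2:
4*1 + 5*5 + 2*4
= 37

37


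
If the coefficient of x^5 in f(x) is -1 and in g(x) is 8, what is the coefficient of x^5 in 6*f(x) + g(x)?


Scalar multiplication scales coefficients: 6 * -1 = -6.
Then add the g coefficient: -6 + 8
= 2

2


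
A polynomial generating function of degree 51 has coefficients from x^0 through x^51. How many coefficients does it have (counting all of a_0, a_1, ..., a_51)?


A polynomial of degree 51 takes the form a_0 + a_1 x + ... + a_51 x^51.
The number of coefficients is 51 + 1 = 52.

52


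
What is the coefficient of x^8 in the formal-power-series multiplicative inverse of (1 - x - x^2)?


Let the inverse be f(x) = sum_{k>=0} a_k x^k. From f(x) * (1 - x - x^2) = 1 and matching coefficients:
 x^0: a_0 = 1.
 x^1: a_1 - a_0 = 0, so a_1 = 1.
 x^k (k >= 2): a_k - a_{k-1} - a_{k-2} = 0, i.e. a_k = a_{k-1} + a_{k-2}.
This is the Fibonacci-type recurrence shifted so that a_0 = a_1 = 1.
Iterating: a_0=1, a_1=1, a_2=2, a_3=3, a_4=5, a_5=8, a_6=13, a_7=21, a_8=34
a_8 = 34.

34


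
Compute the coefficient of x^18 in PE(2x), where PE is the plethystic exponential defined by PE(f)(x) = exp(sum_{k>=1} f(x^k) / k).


With f(x) = 2x, the exponent is sum_{k>=1} 2 x^k / k = 2 * (-ln(1 - x)). Exponentiating:
PE(2x) = exp(-2 ln(1 - x)) = 1/(1 - x)^2.
By the negative binomial expansion, [x^n] 1/(1 - x)^2 = C(n + 1, 1).
For n = 18: C(19, 1) = 19.

19
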